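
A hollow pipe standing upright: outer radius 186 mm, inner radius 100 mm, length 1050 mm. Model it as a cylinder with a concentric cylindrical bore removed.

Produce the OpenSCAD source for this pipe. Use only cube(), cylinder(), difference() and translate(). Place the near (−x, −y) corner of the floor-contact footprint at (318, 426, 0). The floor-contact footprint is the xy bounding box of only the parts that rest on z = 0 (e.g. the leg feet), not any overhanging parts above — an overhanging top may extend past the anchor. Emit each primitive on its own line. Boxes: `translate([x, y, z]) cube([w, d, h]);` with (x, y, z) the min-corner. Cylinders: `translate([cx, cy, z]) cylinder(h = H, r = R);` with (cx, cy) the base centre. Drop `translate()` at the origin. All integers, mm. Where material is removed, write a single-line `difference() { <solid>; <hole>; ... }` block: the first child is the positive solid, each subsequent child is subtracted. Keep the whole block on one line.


difference() { translate([504, 612, 0]) cylinder(h = 1050, r = 186); translate([504, 612, 0]) cylinder(h = 1050, r = 100); }


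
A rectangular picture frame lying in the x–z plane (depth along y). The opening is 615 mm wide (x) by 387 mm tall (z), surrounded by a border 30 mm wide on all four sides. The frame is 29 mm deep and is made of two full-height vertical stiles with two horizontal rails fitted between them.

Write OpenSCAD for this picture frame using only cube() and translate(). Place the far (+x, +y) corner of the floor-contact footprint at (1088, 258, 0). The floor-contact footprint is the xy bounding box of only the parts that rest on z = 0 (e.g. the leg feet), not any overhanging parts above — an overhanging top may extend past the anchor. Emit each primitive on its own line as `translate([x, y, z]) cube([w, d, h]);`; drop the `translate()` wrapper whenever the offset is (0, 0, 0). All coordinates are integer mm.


translate([413, 229, 0]) cube([30, 29, 447]);
translate([1058, 229, 0]) cube([30, 29, 447]);
translate([443, 229, 0]) cube([615, 29, 30]);
translate([443, 229, 417]) cube([615, 29, 30]);


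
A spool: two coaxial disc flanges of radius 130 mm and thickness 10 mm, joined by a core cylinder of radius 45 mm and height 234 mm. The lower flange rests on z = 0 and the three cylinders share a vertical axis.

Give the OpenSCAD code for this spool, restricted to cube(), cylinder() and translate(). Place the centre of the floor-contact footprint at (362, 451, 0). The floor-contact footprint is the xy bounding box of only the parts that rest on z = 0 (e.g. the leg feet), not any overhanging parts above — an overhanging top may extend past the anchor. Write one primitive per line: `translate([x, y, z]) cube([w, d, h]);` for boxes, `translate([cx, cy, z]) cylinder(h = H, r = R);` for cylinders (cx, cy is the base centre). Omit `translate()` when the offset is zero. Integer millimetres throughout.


translate([362, 451, 0]) cylinder(h = 10, r = 130);
translate([362, 451, 10]) cylinder(h = 234, r = 45);
translate([362, 451, 244]) cylinder(h = 10, r = 130);


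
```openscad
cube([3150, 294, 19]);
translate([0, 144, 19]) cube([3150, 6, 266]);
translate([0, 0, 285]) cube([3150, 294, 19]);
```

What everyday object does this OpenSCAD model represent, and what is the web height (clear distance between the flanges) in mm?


An I-beam. The web height is 266 mm.

Two wide flanges with a thin centred web — an I-beam. Overall 304 mm minus two 19 mm flanges gives a web of 304 − 2·19 = 266 mm.


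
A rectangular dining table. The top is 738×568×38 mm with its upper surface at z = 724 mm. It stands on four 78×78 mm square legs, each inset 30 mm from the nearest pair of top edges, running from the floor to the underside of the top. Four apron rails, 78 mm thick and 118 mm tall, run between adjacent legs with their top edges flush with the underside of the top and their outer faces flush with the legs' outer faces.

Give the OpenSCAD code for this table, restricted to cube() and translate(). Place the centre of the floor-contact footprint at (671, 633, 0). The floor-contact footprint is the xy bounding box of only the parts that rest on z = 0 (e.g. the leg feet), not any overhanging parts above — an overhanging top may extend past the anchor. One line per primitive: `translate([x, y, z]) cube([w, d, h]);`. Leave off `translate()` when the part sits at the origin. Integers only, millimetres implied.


translate([302, 349, 686]) cube([738, 568, 38]);
translate([332, 379, 0]) cube([78, 78, 686]);
translate([932, 379, 0]) cube([78, 78, 686]);
translate([332, 809, 0]) cube([78, 78, 686]);
translate([932, 809, 0]) cube([78, 78, 686]);
translate([410, 379, 568]) cube([522, 78, 118]);
translate([410, 809, 568]) cube([522, 78, 118]);
translate([332, 457, 568]) cube([78, 352, 118]);
translate([932, 457, 568]) cube([78, 352, 118]);


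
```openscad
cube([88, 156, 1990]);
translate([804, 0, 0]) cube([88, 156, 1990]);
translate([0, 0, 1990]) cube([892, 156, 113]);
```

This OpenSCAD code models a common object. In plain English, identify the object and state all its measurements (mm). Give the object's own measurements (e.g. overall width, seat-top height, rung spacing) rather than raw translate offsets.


A door frame. The clear opening is 716 mm wide and 1990 mm high. Two 88 mm wide jambs, 156 mm deep, stand either side of the opening from the floor to the top of the opening. A 113 mm thick head sits across the top of both jambs, spanning the full outside width of the frame.


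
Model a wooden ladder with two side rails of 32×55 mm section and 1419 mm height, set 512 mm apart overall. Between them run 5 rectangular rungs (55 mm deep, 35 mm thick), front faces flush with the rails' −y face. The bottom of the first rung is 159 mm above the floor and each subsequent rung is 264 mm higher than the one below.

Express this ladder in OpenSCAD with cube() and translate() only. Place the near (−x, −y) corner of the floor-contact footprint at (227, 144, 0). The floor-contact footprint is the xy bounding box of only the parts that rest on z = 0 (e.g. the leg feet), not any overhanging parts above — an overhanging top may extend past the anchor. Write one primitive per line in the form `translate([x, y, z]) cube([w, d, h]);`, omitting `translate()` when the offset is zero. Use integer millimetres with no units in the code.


translate([227, 144, 0]) cube([32, 55, 1419]);
translate([707, 144, 0]) cube([32, 55, 1419]);
translate([259, 144, 159]) cube([448, 55, 35]);
translate([259, 144, 423]) cube([448, 55, 35]);
translate([259, 144, 687]) cube([448, 55, 35]);
translate([259, 144, 951]) cube([448, 55, 35]);
translate([259, 144, 1215]) cube([448, 55, 35]);


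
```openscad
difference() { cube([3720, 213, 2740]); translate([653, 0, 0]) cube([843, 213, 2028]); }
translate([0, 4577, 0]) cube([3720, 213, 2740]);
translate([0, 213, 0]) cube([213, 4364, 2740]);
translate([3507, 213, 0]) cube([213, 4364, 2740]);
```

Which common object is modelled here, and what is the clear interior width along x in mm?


A single room. The interior width is 3294 mm.

Four walls enclosing a rectangle with a door in the front wall — a room. Outside width 3720 minus two 213 mm walls gives 3294 mm.


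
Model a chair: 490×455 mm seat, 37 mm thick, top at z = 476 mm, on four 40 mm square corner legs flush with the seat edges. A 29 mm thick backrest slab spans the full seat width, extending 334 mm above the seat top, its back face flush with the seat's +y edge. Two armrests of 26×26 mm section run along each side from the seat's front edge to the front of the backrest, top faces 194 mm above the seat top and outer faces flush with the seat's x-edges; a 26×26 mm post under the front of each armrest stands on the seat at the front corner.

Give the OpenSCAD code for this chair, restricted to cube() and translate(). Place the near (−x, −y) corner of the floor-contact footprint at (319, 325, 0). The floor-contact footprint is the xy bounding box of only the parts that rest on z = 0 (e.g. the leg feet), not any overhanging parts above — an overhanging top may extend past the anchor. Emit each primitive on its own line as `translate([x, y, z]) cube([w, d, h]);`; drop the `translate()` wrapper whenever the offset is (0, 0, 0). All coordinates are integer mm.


translate([319, 325, 439]) cube([490, 455, 37]);
translate([319, 325, 0]) cube([40, 40, 439]);
translate([769, 325, 0]) cube([40, 40, 439]);
translate([319, 740, 0]) cube([40, 40, 439]);
translate([769, 740, 0]) cube([40, 40, 439]);
translate([319, 751, 476]) cube([490, 29, 334]);
translate([319, 325, 644]) cube([26, 426, 26]);
translate([783, 325, 644]) cube([26, 426, 26]);
translate([319, 325, 476]) cube([26, 26, 168]);
translate([783, 325, 476]) cube([26, 26, 168]);


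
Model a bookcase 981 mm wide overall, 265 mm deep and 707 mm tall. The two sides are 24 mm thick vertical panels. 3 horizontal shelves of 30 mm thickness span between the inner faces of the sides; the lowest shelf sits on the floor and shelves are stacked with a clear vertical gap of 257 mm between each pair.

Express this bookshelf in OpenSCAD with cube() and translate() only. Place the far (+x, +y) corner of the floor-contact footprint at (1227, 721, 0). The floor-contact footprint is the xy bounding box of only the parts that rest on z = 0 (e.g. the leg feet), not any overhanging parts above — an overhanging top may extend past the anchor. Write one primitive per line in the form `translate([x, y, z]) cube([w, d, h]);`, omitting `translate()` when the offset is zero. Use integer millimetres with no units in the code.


translate([246, 456, 0]) cube([24, 265, 707]);
translate([1203, 456, 0]) cube([24, 265, 707]);
translate([270, 456, 0]) cube([933, 265, 30]);
translate([270, 456, 287]) cube([933, 265, 30]);
translate([270, 456, 574]) cube([933, 265, 30]);


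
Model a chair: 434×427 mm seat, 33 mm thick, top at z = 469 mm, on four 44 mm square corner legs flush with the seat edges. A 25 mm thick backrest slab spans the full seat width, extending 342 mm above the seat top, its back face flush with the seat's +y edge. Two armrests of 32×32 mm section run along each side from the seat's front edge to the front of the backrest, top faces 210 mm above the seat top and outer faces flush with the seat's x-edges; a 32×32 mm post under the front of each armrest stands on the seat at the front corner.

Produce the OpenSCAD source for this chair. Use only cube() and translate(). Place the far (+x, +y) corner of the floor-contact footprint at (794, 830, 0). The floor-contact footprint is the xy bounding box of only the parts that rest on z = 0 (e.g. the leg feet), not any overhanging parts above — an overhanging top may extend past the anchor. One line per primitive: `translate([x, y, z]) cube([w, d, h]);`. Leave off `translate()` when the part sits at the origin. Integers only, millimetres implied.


translate([360, 403, 436]) cube([434, 427, 33]);
translate([360, 403, 0]) cube([44, 44, 436]);
translate([750, 403, 0]) cube([44, 44, 436]);
translate([360, 786, 0]) cube([44, 44, 436]);
translate([750, 786, 0]) cube([44, 44, 436]);
translate([360, 805, 469]) cube([434, 25, 342]);
translate([360, 403, 647]) cube([32, 402, 32]);
translate([762, 403, 647]) cube([32, 402, 32]);
translate([360, 403, 469]) cube([32, 32, 178]);
translate([762, 403, 469]) cube([32, 32, 178]);


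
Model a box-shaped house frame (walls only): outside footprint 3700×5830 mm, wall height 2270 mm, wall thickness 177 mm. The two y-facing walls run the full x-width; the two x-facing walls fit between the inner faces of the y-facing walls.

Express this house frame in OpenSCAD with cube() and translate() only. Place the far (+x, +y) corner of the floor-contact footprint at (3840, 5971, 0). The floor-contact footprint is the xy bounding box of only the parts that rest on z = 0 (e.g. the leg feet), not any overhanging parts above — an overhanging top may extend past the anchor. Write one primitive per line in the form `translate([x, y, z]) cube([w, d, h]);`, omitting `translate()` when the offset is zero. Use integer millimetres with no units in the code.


translate([140, 141, 0]) cube([3700, 177, 2270]);
translate([140, 5794, 0]) cube([3700, 177, 2270]);
translate([140, 318, 0]) cube([177, 5476, 2270]);
translate([3663, 318, 0]) cube([177, 5476, 2270]);


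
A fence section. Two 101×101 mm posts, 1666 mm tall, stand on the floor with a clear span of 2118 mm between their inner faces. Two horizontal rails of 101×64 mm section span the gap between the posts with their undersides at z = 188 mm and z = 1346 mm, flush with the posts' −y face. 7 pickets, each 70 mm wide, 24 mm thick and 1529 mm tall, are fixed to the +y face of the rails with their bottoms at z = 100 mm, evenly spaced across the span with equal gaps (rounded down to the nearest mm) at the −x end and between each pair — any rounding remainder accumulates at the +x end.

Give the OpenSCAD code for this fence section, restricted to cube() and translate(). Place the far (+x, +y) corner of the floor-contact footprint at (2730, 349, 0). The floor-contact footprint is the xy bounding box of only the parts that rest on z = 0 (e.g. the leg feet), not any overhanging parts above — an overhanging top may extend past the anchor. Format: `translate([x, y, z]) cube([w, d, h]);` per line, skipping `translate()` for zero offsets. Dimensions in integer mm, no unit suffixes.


translate([410, 248, 0]) cube([101, 101, 1666]);
translate([2629, 248, 0]) cube([101, 101, 1666]);
translate([511, 248, 188]) cube([2118, 101, 64]);
translate([511, 248, 1346]) cube([2118, 101, 64]);
translate([714, 349, 100]) cube([70, 24, 1529]);
translate([987, 349, 100]) cube([70, 24, 1529]);
translate([1260, 349, 100]) cube([70, 24, 1529]);
translate([1533, 349, 100]) cube([70, 24, 1529]);
translate([1806, 349, 100]) cube([70, 24, 1529]);
translate([2079, 349, 100]) cube([70, 24, 1529]);
translate([2352, 349, 100]) cube([70, 24, 1529]);


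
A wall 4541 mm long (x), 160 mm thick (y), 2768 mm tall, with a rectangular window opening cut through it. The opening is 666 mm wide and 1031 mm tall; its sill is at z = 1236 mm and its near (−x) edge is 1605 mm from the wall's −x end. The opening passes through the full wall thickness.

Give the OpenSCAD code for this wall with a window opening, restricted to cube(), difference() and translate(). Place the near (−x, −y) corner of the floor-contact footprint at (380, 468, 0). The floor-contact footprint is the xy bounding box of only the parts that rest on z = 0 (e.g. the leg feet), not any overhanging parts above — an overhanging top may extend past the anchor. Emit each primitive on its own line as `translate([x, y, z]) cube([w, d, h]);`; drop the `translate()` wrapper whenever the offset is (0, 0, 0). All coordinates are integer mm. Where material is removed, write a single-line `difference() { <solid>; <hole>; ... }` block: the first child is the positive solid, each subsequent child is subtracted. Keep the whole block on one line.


difference() { translate([380, 468, 0]) cube([4541, 160, 2768]); translate([1985, 468, 1236]) cube([666, 160, 1031]); }


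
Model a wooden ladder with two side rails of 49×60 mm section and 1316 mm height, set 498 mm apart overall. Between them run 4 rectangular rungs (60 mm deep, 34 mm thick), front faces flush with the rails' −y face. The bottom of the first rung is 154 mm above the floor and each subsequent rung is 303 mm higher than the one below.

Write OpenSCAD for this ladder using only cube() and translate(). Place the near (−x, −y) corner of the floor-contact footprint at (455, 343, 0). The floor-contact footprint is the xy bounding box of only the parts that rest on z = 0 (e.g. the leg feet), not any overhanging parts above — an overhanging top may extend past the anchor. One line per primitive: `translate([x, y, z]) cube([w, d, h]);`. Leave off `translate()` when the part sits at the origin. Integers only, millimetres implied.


translate([455, 343, 0]) cube([49, 60, 1316]);
translate([904, 343, 0]) cube([49, 60, 1316]);
translate([504, 343, 154]) cube([400, 60, 34]);
translate([504, 343, 457]) cube([400, 60, 34]);
translate([504, 343, 760]) cube([400, 60, 34]);
translate([504, 343, 1063]) cube([400, 60, 34]);


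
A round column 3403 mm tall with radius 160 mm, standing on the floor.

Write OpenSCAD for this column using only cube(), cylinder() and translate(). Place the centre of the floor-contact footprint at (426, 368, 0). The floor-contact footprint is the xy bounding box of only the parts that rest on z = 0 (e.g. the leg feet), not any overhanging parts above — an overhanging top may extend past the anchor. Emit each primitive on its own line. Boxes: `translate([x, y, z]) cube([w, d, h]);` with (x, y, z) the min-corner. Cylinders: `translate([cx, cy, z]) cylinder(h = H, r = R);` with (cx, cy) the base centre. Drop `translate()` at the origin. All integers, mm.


translate([426, 368, 0]) cylinder(h = 3403, r = 160);


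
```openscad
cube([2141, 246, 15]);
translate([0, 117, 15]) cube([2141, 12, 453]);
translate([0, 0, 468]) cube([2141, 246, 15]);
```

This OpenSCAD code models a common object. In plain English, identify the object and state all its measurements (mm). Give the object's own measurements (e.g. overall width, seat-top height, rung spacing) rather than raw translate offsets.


An I-beam lying along x, 2141 mm long. Overall section height 483 mm. Two flanges 246 mm wide (y) and 15 mm thick, one on the floor and one at the top; a web 12 mm thick runs between them, centred on the flange width.


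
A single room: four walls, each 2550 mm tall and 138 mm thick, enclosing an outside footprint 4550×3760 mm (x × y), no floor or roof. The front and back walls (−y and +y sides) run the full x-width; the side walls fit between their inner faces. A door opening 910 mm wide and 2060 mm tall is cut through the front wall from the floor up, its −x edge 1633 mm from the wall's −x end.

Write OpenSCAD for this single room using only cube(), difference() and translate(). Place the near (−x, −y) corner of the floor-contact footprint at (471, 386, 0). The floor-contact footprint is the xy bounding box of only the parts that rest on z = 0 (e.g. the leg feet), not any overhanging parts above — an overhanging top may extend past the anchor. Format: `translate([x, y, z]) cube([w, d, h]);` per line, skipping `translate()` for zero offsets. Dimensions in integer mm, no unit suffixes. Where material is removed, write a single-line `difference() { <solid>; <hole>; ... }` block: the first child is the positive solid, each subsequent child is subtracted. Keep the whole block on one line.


difference() { translate([471, 386, 0]) cube([4550, 138, 2550]); translate([2104, 386, 0]) cube([910, 138, 2060]); }
translate([471, 4008, 0]) cube([4550, 138, 2550]);
translate([471, 524, 0]) cube([138, 3484, 2550]);
translate([4883, 524, 0]) cube([138, 3484, 2550]);


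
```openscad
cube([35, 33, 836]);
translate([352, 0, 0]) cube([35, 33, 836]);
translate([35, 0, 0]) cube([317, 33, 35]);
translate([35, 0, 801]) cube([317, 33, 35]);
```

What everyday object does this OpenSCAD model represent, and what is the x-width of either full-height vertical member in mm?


A picture frame. The border width is 35 mm.

Four thin pieces enclosing a rectangular opening — a picture frame. The two full-height stiles are 836 mm tall; the top rail sits at z = 801 and is 35 mm tall, so the border above the opening is 836 − 801 = 35 mm, matching the stile x-width.


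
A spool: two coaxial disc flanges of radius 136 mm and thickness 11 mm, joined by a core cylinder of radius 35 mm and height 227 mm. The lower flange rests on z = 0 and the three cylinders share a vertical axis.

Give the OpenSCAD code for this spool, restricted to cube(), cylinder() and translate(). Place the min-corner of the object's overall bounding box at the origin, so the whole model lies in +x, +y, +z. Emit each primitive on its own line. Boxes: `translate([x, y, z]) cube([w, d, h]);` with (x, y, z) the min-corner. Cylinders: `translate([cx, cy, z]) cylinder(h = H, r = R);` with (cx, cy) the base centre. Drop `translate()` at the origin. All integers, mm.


translate([136, 136, 0]) cylinder(h = 11, r = 136);
translate([136, 136, 11]) cylinder(h = 227, r = 35);
translate([136, 136, 238]) cylinder(h = 11, r = 136);


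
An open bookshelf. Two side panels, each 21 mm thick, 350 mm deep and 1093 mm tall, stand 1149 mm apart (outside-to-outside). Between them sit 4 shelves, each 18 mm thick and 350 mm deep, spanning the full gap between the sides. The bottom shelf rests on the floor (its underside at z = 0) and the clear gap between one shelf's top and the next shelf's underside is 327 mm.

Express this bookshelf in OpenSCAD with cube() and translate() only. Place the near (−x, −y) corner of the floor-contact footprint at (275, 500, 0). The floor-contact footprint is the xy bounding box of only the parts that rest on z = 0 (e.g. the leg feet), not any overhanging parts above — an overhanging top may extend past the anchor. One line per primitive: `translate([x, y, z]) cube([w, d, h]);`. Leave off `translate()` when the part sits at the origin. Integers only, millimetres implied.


translate([275, 500, 0]) cube([21, 350, 1093]);
translate([1403, 500, 0]) cube([21, 350, 1093]);
translate([296, 500, 0]) cube([1107, 350, 18]);
translate([296, 500, 345]) cube([1107, 350, 18]);
translate([296, 500, 690]) cube([1107, 350, 18]);
translate([296, 500, 1035]) cube([1107, 350, 18]);


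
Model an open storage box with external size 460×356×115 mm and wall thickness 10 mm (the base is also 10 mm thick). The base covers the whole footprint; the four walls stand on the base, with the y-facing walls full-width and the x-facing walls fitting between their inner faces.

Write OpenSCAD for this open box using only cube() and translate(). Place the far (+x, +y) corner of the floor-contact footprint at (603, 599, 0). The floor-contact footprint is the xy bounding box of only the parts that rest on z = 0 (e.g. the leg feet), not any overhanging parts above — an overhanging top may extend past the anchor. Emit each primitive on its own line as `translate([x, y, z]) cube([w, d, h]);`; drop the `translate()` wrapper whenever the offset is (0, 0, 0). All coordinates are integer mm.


translate([143, 243, 0]) cube([460, 356, 10]);
translate([143, 243, 10]) cube([460, 10, 105]);
translate([143, 589, 10]) cube([460, 10, 105]);
translate([143, 253, 10]) cube([10, 336, 105]);
translate([593, 253, 10]) cube([10, 336, 105]);


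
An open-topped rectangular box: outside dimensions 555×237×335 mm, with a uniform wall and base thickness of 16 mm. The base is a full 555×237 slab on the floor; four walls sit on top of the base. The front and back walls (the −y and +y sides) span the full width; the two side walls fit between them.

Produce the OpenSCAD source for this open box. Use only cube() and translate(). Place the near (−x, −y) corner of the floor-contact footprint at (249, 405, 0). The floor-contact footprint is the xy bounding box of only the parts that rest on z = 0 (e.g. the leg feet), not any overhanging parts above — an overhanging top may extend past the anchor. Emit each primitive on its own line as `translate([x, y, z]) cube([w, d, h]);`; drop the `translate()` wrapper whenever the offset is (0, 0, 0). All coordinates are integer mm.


translate([249, 405, 0]) cube([555, 237, 16]);
translate([249, 405, 16]) cube([555, 16, 319]);
translate([249, 626, 16]) cube([555, 16, 319]);
translate([249, 421, 16]) cube([16, 205, 319]);
translate([788, 421, 16]) cube([16, 205, 319]);


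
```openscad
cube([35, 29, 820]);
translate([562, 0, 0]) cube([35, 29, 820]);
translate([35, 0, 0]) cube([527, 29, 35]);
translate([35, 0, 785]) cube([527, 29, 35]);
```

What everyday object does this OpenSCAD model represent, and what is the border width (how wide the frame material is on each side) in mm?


A picture frame. The border width is 35 mm.

Four thin pieces enclosing a rectangular opening — a picture frame. The two full-height stiles are 820 mm tall; the top rail sits at z = 785 and is 35 mm tall, so the border above the opening is 820 − 785 = 35 mm, matching the stile x-width.


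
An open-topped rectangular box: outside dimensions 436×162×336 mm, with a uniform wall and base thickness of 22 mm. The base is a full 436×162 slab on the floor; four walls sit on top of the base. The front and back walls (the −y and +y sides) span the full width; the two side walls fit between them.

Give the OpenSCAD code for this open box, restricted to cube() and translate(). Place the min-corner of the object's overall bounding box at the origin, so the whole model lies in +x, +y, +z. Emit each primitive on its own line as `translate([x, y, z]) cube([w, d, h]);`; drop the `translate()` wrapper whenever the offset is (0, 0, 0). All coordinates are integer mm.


cube([436, 162, 22]);
translate([0, 0, 22]) cube([436, 22, 314]);
translate([0, 140, 22]) cube([436, 22, 314]);
translate([0, 22, 22]) cube([22, 118, 314]);
translate([414, 22, 22]) cube([22, 118, 314]);


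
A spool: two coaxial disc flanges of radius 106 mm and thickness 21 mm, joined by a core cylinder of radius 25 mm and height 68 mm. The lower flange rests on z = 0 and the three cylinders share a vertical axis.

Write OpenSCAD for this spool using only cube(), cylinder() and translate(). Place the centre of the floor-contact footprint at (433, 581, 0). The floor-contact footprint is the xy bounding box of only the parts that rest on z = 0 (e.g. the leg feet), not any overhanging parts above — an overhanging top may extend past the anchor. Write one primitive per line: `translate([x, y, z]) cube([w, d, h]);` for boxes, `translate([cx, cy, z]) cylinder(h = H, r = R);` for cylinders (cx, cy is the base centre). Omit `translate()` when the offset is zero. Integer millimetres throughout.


translate([433, 581, 0]) cylinder(h = 21, r = 106);
translate([433, 581, 21]) cylinder(h = 68, r = 25);
translate([433, 581, 89]) cylinder(h = 21, r = 106);


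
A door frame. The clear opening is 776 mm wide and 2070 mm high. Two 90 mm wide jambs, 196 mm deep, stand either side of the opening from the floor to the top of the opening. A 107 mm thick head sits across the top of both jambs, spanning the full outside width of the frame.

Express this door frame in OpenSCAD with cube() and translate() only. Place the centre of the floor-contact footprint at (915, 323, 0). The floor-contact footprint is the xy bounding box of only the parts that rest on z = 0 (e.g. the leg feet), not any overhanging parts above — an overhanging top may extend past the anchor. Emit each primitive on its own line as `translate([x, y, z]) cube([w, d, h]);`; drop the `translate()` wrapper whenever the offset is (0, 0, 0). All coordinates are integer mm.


translate([437, 225, 0]) cube([90, 196, 2070]);
translate([1303, 225, 0]) cube([90, 196, 2070]);
translate([437, 225, 2070]) cube([956, 196, 107]);


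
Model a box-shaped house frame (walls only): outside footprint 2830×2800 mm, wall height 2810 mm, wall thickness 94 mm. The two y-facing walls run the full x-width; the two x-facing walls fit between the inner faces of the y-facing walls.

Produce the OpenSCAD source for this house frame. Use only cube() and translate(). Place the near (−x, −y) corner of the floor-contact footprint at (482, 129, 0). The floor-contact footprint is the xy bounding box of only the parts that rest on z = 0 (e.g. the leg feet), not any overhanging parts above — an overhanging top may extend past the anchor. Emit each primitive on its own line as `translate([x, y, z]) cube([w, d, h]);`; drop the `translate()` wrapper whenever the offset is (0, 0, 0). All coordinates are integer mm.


translate([482, 129, 0]) cube([2830, 94, 2810]);
translate([482, 2835, 0]) cube([2830, 94, 2810]);
translate([482, 223, 0]) cube([94, 2612, 2810]);
translate([3218, 223, 0]) cube([94, 2612, 2810]);


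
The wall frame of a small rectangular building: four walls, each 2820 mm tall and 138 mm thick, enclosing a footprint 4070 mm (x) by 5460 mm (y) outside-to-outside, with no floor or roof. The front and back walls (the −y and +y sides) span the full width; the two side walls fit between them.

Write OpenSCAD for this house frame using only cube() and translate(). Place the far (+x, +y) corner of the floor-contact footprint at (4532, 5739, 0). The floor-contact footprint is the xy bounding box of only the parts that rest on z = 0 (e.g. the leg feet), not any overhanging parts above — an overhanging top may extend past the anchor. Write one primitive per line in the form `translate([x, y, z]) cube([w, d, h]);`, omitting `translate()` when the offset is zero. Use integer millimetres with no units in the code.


translate([462, 279, 0]) cube([4070, 138, 2820]);
translate([462, 5601, 0]) cube([4070, 138, 2820]);
translate([462, 417, 0]) cube([138, 5184, 2820]);
translate([4394, 417, 0]) cube([138, 5184, 2820]);


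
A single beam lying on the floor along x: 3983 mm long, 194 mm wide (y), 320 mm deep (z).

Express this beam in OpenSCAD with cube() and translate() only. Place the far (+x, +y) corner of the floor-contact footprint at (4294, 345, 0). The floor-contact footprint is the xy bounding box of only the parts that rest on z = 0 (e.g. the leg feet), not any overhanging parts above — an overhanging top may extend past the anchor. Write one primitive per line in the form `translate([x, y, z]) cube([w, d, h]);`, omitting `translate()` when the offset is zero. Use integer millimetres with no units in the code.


translate([311, 151, 0]) cube([3983, 194, 320]);


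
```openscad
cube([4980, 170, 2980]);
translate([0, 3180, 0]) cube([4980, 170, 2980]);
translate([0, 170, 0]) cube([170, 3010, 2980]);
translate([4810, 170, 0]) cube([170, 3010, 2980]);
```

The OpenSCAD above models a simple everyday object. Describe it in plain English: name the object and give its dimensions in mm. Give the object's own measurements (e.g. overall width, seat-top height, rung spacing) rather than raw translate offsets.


The wall frame of a small rectangular building: four walls, each 2980 mm tall and 170 mm thick, enclosing a footprint 4980 mm (x) by 3350 mm (y) outside-to-outside, with no floor or roof. The front and back walls (the −y and +y sides) span the full width; the two side walls fit between them.


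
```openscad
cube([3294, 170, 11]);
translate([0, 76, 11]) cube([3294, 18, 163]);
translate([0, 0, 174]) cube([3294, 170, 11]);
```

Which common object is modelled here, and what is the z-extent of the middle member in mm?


An I-beam. The web height is 163 mm.

Two wide flanges with a thin centred web — an I-beam. Overall 185 mm minus two 11 mm flanges gives a web of 185 − 2·11 = 163 mm.


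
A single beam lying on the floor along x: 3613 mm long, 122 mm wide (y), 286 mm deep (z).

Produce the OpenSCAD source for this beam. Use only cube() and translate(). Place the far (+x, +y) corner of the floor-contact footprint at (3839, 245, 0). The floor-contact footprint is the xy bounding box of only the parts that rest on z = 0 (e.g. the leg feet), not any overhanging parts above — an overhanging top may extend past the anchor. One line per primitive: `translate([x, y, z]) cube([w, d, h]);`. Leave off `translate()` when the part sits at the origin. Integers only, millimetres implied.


translate([226, 123, 0]) cube([3613, 122, 286]);


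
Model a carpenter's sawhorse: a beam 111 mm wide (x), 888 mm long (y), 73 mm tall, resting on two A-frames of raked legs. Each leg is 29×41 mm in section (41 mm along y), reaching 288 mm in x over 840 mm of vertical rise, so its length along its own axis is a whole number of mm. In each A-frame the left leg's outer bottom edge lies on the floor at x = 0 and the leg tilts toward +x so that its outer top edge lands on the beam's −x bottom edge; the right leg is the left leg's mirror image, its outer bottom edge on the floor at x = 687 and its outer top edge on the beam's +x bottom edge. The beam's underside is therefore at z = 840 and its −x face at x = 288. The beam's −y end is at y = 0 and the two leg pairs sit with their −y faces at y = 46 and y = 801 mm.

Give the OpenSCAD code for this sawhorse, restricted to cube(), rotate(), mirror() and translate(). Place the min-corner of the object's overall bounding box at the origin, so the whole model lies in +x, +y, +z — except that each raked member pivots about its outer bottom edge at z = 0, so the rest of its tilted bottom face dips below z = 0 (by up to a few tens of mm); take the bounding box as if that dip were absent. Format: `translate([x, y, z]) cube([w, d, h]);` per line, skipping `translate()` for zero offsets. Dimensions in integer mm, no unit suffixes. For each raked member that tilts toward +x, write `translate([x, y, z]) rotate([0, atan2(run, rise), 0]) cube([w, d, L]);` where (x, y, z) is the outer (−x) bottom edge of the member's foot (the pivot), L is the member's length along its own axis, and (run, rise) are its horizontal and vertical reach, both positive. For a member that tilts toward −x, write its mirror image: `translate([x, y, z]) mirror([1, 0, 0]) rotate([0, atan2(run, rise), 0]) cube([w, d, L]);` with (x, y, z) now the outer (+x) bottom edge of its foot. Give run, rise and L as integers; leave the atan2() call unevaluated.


translate([288, 0, 840]) cube([111, 888, 73]);
translate([0, 46, 0]) rotate([0, atan2(288, 840), 0]) cube([29, 41, 888]);
translate([687, 46, 0]) mirror([1, 0, 0]) rotate([0, atan2(288, 840), 0]) cube([29, 41, 888]);
translate([0, 801, 0]) rotate([0, atan2(288, 840), 0]) cube([29, 41, 888]);
translate([687, 801, 0]) mirror([1, 0, 0]) rotate([0, atan2(288, 840), 0]) cube([29, 41, 888]);


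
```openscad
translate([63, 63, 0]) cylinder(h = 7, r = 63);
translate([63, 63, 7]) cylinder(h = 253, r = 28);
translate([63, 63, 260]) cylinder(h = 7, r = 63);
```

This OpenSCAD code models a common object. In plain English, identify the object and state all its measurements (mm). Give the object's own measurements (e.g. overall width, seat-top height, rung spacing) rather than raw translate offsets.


A spool: two coaxial disc flanges of radius 63 mm and thickness 7 mm, joined by a core cylinder of radius 28 mm and height 253 mm. The lower flange rests on z = 0 and the three cylinders share a vertical axis.


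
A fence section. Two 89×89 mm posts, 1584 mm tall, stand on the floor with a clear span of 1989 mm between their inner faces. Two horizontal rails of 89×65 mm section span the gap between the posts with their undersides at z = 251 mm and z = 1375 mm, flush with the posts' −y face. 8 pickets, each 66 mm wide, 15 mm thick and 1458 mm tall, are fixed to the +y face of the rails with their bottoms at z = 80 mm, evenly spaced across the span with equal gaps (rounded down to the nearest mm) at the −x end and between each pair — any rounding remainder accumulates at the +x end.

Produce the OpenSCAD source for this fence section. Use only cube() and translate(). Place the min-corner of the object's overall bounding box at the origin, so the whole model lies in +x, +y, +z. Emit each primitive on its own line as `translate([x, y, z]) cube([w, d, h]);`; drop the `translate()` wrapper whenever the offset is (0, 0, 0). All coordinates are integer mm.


cube([89, 89, 1584]);
translate([2078, 0, 0]) cube([89, 89, 1584]);
translate([89, 0, 251]) cube([1989, 89, 65]);
translate([89, 0, 1375]) cube([1989, 89, 65]);
translate([251, 89, 80]) cube([66, 15, 1458]);
translate([479, 89, 80]) cube([66, 15, 1458]);
translate([707, 89, 80]) cube([66, 15, 1458]);
translate([935, 89, 80]) cube([66, 15, 1458]);
translate([1163, 89, 80]) cube([66, 15, 1458]);
translate([1391, 89, 80]) cube([66, 15, 1458]);
translate([1619, 89, 80]) cube([66, 15, 1458]);
translate([1847, 89, 80]) cube([66, 15, 1458]);


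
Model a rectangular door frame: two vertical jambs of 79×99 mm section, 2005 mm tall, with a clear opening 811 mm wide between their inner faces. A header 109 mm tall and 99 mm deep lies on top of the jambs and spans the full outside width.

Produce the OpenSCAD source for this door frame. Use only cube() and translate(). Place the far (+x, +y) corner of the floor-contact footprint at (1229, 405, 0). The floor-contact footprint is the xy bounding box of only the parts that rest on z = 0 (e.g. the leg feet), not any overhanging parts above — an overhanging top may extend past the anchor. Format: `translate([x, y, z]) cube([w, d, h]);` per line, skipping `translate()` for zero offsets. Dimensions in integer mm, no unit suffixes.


translate([260, 306, 0]) cube([79, 99, 2005]);
translate([1150, 306, 0]) cube([79, 99, 2005]);
translate([260, 306, 2005]) cube([969, 99, 109]);


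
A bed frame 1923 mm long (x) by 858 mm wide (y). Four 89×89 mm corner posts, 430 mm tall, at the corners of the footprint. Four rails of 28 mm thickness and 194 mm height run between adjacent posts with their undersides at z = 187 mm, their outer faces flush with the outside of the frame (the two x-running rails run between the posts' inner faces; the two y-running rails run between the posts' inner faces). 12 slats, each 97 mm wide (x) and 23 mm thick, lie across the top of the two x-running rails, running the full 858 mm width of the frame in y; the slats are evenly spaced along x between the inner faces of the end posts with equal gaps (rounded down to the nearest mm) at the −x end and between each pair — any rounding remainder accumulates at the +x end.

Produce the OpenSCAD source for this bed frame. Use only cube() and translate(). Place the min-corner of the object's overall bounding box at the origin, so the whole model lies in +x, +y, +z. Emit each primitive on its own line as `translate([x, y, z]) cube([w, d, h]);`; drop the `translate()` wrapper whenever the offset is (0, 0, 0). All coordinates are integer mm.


cube([89, 89, 430]);
translate([0, 769, 0]) cube([89, 89, 430]);
translate([1834, 0, 0]) cube([89, 89, 430]);
translate([1834, 769, 0]) cube([89, 89, 430]);
translate([89, 0, 187]) cube([1745, 28, 194]);
translate([89, 830, 187]) cube([1745, 28, 194]);
translate([0, 89, 187]) cube([28, 680, 194]);
translate([1895, 89, 187]) cube([28, 680, 194]);
translate([133, 0, 381]) cube([97, 858, 23]);
translate([274, 0, 381]) cube([97, 858, 23]);
translate([415, 0, 381]) cube([97, 858, 23]);
translate([556, 0, 381]) cube([97, 858, 23]);
translate([697, 0, 381]) cube([97, 858, 23]);
translate([838, 0, 381]) cube([97, 858, 23]);
translate([979, 0, 381]) cube([97, 858, 23]);
translate([1120, 0, 381]) cube([97, 858, 23]);
translate([1261, 0, 381]) cube([97, 858, 23]);
translate([1402, 0, 381]) cube([97, 858, 23]);
translate([1543, 0, 381]) cube([97, 858, 23]);
translate([1684, 0, 381]) cube([97, 858, 23]);


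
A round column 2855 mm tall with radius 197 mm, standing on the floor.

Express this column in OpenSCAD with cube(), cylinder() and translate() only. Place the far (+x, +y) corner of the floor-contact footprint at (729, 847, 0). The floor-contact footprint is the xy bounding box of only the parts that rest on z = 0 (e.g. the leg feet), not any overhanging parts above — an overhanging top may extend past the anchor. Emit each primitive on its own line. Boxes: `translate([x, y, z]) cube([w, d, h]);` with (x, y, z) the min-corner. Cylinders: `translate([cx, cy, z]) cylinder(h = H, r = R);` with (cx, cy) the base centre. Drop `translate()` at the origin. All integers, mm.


translate([532, 650, 0]) cylinder(h = 2855, r = 197);


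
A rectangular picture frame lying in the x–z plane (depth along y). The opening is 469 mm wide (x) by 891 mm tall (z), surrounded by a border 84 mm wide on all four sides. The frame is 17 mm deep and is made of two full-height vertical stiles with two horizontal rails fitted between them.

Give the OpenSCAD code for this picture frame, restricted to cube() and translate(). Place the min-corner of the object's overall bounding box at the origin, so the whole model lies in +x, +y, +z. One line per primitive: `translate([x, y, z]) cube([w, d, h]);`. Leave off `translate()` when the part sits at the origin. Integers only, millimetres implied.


cube([84, 17, 1059]);
translate([553, 0, 0]) cube([84, 17, 1059]);
translate([84, 0, 0]) cube([469, 17, 84]);
translate([84, 0, 975]) cube([469, 17, 84]);
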